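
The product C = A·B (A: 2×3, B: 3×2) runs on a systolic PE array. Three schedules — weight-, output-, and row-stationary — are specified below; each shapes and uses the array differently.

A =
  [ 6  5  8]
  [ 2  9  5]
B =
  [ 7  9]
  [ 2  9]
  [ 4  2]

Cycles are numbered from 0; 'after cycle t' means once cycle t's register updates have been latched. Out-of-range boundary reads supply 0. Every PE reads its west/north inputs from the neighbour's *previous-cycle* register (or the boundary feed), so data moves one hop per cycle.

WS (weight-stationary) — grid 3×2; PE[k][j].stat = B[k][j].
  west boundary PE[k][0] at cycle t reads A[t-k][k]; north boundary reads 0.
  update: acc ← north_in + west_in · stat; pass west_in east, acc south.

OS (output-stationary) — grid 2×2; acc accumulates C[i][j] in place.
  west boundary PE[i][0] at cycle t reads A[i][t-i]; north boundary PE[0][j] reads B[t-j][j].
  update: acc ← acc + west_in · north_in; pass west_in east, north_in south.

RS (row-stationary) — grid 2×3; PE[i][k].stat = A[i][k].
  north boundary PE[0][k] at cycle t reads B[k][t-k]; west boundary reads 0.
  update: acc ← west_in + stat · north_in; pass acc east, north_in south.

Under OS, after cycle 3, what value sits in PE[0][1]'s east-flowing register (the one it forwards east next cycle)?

OS 2×2: PE[0][1] cycle-by-cycle (with neighbour feeds):
  [0] (0,0) acc=42 (h:6 v:7)
  [0] (0,1) acc=0 (h:0 v:0)
  [1] (0,0) acc=52 (h:5 v:2)
  [1] (0,1) acc=54 (h:6 v:9)
  [2] (0,0) acc=84 (h:8 v:4)
  [2] (0,1) acc=99 (h:5 v:9)
  [3] (0,0) acc=84 (h:0 v:0)
  [3] (0,1) acc=115 (h:8 v:2)

register = 8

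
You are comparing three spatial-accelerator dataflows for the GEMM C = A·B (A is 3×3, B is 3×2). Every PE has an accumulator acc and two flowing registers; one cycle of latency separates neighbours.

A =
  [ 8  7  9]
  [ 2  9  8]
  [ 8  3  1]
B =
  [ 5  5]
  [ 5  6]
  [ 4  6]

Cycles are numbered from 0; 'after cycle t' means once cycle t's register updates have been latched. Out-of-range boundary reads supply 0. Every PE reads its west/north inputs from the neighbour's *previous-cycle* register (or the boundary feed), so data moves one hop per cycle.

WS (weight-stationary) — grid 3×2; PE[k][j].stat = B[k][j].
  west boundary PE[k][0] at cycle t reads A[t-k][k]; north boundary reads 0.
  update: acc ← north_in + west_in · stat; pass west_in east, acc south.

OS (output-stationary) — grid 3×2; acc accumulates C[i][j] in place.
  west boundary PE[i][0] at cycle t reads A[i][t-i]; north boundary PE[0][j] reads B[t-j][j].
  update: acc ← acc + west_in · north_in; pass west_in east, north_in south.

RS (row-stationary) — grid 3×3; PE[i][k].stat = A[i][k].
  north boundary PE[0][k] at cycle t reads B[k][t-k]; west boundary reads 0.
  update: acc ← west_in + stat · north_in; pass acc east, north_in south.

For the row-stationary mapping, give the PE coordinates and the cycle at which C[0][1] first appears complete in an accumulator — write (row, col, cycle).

(row, col, cycle) = (0, 2, 3)

RS — PE[0][2] is where C[0][1] collects:
  c0 r0c2: 0 / 0 / 0
  c1 r0c2: 0 / 0 / 0
  c2 r0c2: 111 / 111 / 4
  c3 r0c2: 136 / 136 / 6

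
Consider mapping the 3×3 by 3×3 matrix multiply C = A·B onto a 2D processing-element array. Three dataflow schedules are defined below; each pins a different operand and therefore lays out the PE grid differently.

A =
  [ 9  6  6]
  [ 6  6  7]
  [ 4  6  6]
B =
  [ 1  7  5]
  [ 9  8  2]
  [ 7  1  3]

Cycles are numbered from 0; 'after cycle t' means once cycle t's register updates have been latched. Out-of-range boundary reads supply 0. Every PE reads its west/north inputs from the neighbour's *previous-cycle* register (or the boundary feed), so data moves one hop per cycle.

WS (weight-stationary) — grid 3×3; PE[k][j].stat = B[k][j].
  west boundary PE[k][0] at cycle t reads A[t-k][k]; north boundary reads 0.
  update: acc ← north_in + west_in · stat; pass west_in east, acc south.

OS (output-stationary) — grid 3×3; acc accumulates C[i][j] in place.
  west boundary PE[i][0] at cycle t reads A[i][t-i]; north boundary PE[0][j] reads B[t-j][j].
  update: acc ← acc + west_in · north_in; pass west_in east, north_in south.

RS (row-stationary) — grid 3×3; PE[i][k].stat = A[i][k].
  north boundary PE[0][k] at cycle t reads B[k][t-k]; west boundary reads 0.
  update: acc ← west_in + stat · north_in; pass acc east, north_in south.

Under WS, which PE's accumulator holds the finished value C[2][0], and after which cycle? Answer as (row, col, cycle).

Under WS, C[2][0] lands at PE[2][0]:
  after 0 — PE[2][0] acc=0, pass-E 0, pass-S 0
  after 1 — PE[2][0] acc=0, pass-E 0, pass-S 0
  after 2 — PE[2][0] acc=105, pass-E 6, pass-S 105
  after 3 — PE[2][0] acc=109, pass-E 7, pass-S 109
  after 4 — PE[2][0] acc=100, pass-E 6, pass-S 100

(row, col, cycle) = (2, 0, 4)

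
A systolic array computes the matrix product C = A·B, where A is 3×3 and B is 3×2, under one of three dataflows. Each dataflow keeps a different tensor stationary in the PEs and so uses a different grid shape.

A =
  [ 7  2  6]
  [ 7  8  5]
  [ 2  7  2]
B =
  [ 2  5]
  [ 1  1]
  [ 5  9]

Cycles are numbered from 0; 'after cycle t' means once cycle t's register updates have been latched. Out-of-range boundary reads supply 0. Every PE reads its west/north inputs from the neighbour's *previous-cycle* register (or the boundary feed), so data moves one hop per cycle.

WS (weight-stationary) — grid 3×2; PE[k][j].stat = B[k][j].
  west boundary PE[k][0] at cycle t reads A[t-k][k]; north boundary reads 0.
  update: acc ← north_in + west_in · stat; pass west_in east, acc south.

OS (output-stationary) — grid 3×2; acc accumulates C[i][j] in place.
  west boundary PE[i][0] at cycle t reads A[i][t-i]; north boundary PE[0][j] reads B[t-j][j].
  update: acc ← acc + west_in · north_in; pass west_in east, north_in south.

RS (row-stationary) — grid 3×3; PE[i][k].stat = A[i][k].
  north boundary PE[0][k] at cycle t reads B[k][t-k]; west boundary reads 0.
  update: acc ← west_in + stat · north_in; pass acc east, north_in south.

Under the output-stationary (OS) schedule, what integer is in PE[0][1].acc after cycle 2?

PE[0][1].acc = 37

OS 3×2: PE[0][1] cycle-by-cycle (with neighbour feeds):
  step 0 · PE0,0: acc=14; fwd→7 fwd↓2
  step 0 · PE0,1: acc=0; fwd→0 fwd↓0
  step 1 · PE0,0: acc=16; fwd→2 fwd↓1
  step 1 · PE0,1: acc=35; fwd→7 fwd↓5
  step 2 · PE0,0: acc=46; fwd→6 fwd↓5
  step 2 · PE0,1: acc=37; fwd→2 fwd↓1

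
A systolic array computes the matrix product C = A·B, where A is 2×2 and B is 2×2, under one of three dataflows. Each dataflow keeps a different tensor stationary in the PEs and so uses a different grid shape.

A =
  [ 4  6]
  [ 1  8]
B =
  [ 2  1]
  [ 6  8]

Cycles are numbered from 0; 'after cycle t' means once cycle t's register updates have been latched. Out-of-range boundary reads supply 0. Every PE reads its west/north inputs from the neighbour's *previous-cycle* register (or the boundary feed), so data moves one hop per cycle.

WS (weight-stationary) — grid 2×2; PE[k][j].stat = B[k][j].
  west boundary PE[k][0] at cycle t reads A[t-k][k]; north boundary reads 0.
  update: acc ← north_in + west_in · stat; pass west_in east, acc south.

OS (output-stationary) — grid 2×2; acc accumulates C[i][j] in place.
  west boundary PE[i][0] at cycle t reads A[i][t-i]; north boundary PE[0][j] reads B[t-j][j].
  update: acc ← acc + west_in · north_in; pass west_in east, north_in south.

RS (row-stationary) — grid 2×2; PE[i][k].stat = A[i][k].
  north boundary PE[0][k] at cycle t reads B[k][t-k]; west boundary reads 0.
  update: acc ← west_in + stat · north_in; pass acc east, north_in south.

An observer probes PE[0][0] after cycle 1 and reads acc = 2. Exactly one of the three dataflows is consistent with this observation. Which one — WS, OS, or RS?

WS [2×2] PE[0][0] across cycles:
  c0 r0c0: 8 / 4 / 8
  c1 r0c0: 2 / 1 / 2
OS [2×2] PE[0][0] across cycles:
  c0 r0c0: 8 / 4 / 2
  c1 r0c0: 44 / 6 / 6
RS [2×2] PE[0][0] across cycles:
  c0 r0c0: 8 / 8 / 2
  c1 r0c0: 4 / 4 / 1

dataflow = WS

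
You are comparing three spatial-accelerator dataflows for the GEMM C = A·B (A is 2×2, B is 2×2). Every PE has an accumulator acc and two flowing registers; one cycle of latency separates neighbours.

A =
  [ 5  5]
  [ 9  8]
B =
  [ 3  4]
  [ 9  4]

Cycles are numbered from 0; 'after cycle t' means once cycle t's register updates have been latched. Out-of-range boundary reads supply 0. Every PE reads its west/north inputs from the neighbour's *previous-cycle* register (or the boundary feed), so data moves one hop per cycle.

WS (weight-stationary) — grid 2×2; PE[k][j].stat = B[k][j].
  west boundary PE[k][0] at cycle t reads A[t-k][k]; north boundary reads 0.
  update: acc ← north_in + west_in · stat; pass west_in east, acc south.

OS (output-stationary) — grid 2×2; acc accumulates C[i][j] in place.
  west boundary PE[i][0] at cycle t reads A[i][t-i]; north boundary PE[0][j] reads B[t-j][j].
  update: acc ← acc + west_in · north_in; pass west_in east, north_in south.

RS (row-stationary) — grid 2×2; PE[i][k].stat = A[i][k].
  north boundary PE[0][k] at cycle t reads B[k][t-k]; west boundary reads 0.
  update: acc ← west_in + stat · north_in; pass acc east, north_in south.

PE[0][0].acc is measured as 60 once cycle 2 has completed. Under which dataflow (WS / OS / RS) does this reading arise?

Under WS (2×2), PE[0][0]:
  step 0 · PE0,0: acc=15; fwd→5 fwd↓15
  step 1 · PE0,0: acc=27; fwd→9 fwd↓27
  step 2 · PE0,0: acc=0; fwd→0 fwd↓0
Under OS (2×2), PE[0][0]:
  step 0 · PE0,0: acc=15; fwd→5 fwd↓3
  step 1 · PE0,0: acc=60; fwd→5 fwd↓9
  step 2 · PE0,0: acc=60; fwd→0 fwd↓0
Under RS (2×2), PE[0][0]:
  step 0 · PE0,0: acc=15; fwd→15 fwd↓3
  step 1 · PE0,0: acc=20; fwd→20 fwd↓4
  step 2 · PE0,0: acc=0; fwd→0 fwd↓0

dataflow = OS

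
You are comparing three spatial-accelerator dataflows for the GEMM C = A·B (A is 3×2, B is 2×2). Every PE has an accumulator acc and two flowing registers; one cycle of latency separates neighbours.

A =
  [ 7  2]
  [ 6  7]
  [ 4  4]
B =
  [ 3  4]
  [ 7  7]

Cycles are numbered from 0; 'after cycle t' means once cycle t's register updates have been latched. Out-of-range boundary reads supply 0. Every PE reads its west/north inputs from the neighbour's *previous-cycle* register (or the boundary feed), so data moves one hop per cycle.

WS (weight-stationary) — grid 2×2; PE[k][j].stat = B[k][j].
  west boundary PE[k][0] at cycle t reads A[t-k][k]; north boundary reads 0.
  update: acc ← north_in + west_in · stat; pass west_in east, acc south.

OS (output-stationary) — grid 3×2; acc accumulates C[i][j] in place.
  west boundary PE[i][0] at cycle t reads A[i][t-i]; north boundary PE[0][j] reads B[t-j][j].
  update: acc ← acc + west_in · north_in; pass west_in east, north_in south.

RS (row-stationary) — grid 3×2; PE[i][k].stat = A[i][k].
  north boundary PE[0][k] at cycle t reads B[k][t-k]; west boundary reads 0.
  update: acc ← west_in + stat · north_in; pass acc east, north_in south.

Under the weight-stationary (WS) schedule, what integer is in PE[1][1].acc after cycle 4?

WS 2×2: PE[1][1] cycle-by-cycle (with neighbour feeds):
  c0 r0c1: 0 / 0 / 0
  c0 r1c0: 0 / 0 / 0
  c0 r1c1: 0 / 0 / 0
  c1 r0c1: 28 / 7 / 28
  c1 r1c0: 35 / 2 / 35
  c1 r1c1: 0 / 0 / 0
  c2 r0c1: 24 / 6 / 24
  c2 r1c0: 67 / 7 / 67
  c2 r1c1: 42 / 2 / 42
  c3 r0c1: 16 / 4 / 16
  c3 r1c0: 40 / 4 / 40
  c3 r1c1: 73 / 7 / 73
  c4 r0c1: 0 / 0 / 0
  c4 r1c0: 0 / 0 / 0
  c4 r1c1: 44 / 4 / 44

PE[1][1].acc = 44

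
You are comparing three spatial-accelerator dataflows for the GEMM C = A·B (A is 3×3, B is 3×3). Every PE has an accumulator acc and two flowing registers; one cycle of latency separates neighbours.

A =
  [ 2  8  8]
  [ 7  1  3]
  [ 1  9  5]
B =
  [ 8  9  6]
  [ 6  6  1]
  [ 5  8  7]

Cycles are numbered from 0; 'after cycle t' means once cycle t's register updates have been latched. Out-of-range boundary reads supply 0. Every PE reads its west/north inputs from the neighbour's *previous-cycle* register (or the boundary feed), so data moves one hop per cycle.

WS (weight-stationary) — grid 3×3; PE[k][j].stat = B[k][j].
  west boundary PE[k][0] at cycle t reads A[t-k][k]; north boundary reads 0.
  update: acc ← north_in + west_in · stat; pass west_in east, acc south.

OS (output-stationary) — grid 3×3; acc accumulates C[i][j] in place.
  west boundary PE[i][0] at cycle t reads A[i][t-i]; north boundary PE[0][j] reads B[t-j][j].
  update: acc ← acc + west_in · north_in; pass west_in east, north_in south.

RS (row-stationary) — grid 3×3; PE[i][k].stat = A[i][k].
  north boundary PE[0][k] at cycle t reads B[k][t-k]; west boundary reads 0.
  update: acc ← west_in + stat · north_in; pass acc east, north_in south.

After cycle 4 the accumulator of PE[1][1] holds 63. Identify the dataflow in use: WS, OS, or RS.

dataflow = WS

WS [3×3] PE[1][1] across cycles:
  after 0 — PE[1][1] acc=0, pass-E 0, pass-S 0
  after 1 — PE[1][1] acc=0, pass-E 0, pass-S 0
  after 2 — PE[1][1] acc=66, pass-E 8, pass-S 66
  after 3 — PE[1][1] acc=69, pass-E 1, pass-S 69
  after 4 — PE[1][1] acc=63, pass-E 9, pass-S 63
OS [3×3] PE[1][1] across cycles:
  after 0 — PE[1][1] acc=0, pass-E 0, pass-S 0
  after 1 — PE[1][1] acc=0, pass-E 0, pass-S 0
  after 2 — PE[1][1] acc=63, pass-E 7, pass-S 9
  after 3 — PE[1][1] acc=69, pass-E 1, pass-S 6
  after 4 — PE[1][1] acc=93, pass-E 3, pass-S 8
RS [3×3] PE[1][1] across cycles:
  after 0 — PE[1][1] acc=0, pass-E 0, pass-S 0
  after 1 — PE[1][1] acc=0, pass-E 0, pass-S 0
  after 2 — PE[1][1] acc=62, pass-E 62, pass-S 6
  after 3 — PE[1][1] acc=69, pass-E 69, pass-S 6
  after 4 — PE[1][1] acc=43, pass-E 43, pass-S 1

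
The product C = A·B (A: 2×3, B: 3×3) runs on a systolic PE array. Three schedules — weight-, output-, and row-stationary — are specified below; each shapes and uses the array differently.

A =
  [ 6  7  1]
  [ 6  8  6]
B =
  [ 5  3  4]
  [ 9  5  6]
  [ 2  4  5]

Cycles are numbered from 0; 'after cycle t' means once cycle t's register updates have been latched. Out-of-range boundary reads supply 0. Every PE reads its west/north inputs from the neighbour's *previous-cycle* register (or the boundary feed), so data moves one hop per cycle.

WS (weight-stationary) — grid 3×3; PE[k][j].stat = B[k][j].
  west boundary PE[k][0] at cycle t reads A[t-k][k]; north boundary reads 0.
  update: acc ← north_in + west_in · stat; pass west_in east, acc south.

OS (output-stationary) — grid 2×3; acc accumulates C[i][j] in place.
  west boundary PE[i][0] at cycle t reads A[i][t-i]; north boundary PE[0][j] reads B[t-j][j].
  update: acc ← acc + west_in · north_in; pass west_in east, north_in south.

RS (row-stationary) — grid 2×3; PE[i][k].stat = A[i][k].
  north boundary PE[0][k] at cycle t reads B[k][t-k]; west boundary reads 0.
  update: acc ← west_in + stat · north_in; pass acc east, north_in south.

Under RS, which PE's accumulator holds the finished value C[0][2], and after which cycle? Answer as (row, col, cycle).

(row, col, cycle) = (0, 2, 4)

RS — PE[0][2] is where C[0][2] collects:
  after 0 — PE[0][2] acc=0, pass-E 0, pass-S 0
  after 1 — PE[0][2] acc=0, pass-E 0, pass-S 0
  after 2 — PE[0][2] acc=95, pass-E 95, pass-S 2
  after 3 — PE[0][2] acc=57, pass-E 57, pass-S 4
  after 4 — PE[0][2] acc=71, pass-E 71, pass-S 5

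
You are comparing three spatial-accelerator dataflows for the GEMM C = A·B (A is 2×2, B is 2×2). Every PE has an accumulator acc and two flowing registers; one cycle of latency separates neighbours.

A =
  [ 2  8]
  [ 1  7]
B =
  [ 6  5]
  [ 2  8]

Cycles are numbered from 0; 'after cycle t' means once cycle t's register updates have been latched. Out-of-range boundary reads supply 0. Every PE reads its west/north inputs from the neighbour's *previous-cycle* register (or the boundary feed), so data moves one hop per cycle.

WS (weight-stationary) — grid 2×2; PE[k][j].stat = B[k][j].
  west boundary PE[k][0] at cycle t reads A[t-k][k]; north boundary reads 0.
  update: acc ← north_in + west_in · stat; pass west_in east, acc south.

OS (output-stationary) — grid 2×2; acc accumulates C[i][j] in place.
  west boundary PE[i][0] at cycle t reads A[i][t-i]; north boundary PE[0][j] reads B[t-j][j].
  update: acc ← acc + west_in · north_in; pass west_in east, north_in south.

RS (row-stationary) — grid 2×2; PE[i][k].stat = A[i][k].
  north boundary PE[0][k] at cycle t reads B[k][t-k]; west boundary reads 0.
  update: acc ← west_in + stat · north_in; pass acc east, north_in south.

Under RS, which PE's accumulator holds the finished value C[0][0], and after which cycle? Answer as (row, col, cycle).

RS — PE[0][1] is where C[0][0] collects:
  cycle 0: PE[0][1] → acc 0, east 0, south 0
  cycle 1: PE[0][1] → acc 28, east 28, south 2

(row, col, cycle) = (0, 1, 1)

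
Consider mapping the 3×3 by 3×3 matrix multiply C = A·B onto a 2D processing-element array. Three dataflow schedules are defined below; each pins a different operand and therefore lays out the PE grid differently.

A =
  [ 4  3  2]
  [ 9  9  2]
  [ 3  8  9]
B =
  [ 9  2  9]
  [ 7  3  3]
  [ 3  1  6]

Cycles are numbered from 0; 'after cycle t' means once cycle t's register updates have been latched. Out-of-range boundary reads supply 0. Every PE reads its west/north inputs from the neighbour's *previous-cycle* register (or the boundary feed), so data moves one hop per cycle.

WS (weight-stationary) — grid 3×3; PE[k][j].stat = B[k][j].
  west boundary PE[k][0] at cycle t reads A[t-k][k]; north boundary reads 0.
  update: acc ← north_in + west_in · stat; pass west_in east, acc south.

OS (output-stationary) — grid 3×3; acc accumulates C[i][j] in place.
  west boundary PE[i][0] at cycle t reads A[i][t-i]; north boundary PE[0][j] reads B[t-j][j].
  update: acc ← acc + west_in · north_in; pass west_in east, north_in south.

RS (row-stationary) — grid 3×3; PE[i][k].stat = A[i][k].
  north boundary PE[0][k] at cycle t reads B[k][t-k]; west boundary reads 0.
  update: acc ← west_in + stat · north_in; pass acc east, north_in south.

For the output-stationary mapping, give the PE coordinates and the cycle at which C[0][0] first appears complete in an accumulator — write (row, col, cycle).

OS — PE[0][0] is where C[0][0] collects:
  t=0 PE[0][0]: acc=36 h=4 v=9
  t=1 PE[0][0]: acc=57 h=3 v=7
  t=2 PE[0][0]: acc=63 h=2 v=3

(row, col, cycle) = (0, 0, 2)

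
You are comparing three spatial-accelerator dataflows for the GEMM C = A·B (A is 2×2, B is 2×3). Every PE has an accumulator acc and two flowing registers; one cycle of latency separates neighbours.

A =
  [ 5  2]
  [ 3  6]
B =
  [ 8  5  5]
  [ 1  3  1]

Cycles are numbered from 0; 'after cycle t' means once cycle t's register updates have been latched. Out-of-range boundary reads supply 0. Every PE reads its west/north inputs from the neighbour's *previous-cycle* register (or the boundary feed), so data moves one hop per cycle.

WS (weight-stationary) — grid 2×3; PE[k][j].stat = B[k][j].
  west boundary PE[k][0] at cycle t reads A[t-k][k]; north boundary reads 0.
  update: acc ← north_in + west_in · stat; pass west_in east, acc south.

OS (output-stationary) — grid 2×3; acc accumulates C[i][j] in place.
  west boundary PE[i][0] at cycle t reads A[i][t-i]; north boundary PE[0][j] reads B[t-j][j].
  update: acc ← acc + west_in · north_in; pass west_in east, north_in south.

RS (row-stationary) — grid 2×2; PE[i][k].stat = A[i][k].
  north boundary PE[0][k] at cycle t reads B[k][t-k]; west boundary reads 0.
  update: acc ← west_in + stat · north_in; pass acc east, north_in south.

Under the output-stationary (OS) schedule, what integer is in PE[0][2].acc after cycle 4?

PE[0][2].acc = 27

Tracing OS — 2×3 array, target PE[0][2]:
  [0] (0,1) acc=0 (h:0 v:0)
  [0] (0,2) acc=0 (h:0 v:0)
  [1] (0,1) acc=25 (h:5 v:5)
  [1] (0,2) acc=0 (h:0 v:0)
  [2] (0,1) acc=31 (h:2 v:3)
  [2] (0,2) acc=25 (h:5 v:5)
  [3] (0,1) acc=31 (h:0 v:0)
  [3] (0,2) acc=27 (h:2 v:1)
  [4] (0,1) acc=31 (h:0 v:0)
  [4] (0,2) acc=27 (h:0 v:0)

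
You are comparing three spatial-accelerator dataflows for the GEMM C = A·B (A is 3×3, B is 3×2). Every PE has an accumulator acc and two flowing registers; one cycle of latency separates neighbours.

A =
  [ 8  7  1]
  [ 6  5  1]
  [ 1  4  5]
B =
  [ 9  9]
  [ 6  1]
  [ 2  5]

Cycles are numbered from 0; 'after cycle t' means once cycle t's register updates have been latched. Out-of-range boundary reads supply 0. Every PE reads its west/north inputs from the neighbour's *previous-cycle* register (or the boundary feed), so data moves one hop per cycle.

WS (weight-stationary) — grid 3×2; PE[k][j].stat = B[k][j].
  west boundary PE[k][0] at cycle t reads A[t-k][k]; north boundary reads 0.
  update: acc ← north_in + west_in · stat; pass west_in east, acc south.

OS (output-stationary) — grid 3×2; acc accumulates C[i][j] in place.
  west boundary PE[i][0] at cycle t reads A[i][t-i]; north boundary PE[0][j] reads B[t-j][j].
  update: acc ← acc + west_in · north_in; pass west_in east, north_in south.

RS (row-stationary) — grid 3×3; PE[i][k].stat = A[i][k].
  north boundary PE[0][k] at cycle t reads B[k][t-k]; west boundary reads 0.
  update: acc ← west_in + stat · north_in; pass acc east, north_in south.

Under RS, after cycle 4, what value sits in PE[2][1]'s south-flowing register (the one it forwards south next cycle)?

register = 1

RS 3×3: PE[2][1] cycle-by-cycle (with neighbour feeds):
  @0  [1,1]  acc 0  |  →0  ↓0
  @0  [2,0]  acc 0  |  →0  ↓0
  @0  [2,1]  acc 0  |  →0  ↓0
  @1  [1,1]  acc 0  |  →0  ↓0
  @1  [2,0]  acc 0  |  →0  ↓0
  @1  [2,1]  acc 0  |  →0  ↓0
  @2  [1,1]  acc 84  |  →84  ↓6
  @2  [2,0]  acc 9  |  →9  ↓9
  @2  [2,1]  acc 0  |  →0  ↓0
  @3  [1,1]  acc 59  |  →59  ↓1
  @3  [2,0]  acc 9  |  →9  ↓9
  @3  [2,1]  acc 33  |  →33  ↓6
  @4  [1,1]  acc 0  |  →0  ↓0
  @4  [2,0]  acc 0  |  →0  ↓0
  @4  [2,1]  acc 13  |  →13  ↓1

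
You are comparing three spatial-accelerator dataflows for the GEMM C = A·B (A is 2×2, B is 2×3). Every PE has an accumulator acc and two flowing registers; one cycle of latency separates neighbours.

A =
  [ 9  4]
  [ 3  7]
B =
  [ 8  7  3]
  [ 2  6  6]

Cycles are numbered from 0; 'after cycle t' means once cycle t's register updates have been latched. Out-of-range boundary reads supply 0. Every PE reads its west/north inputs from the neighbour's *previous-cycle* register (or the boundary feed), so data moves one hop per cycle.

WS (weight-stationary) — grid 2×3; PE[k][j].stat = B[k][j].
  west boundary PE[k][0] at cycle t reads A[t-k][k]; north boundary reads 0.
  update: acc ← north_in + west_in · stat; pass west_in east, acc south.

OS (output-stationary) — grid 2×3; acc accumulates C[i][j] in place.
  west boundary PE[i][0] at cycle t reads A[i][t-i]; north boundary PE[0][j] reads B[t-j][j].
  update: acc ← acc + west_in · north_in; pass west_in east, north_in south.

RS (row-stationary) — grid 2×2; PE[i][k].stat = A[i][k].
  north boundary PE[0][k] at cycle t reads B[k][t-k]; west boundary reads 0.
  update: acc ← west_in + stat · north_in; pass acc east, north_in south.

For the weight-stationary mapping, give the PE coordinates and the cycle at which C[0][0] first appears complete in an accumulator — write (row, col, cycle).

(row, col, cycle) = (1, 0, 1)

WS — PE[1][0] is where C[0][0] collects:
  step 0 · PE1,0: acc=0; fwd→0 fwd↓0
  step 1 · PE1,0: acc=80; fwd→4 fwd↓80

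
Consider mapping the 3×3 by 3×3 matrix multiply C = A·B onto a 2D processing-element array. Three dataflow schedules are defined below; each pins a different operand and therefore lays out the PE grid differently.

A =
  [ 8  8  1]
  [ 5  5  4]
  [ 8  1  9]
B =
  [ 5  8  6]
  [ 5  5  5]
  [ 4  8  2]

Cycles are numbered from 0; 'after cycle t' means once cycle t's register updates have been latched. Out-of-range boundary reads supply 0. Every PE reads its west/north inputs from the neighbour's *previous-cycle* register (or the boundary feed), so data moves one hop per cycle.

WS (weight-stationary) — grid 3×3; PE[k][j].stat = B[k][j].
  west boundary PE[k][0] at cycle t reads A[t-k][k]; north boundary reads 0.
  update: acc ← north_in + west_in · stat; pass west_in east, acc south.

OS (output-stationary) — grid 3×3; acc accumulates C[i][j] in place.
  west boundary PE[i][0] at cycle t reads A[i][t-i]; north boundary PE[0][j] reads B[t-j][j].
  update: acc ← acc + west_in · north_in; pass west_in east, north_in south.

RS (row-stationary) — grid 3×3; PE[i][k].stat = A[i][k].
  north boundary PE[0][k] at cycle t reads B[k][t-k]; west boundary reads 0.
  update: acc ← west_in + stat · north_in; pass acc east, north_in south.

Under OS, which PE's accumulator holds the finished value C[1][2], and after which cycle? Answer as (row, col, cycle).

(row, col, cycle) = (1, 2, 5)

OS — PE[1][2] is where C[1][2] collects:
  step 0 · PE1,2: acc=0; fwd→0 fwd↓0
  step 1 · PE1,2: acc=0; fwd→0 fwd↓0
  step 2 · PE1,2: acc=0; fwd→0 fwd↓0
  step 3 · PE1,2: acc=30; fwd→5 fwd↓6
  step 4 · PE1,2: acc=55; fwd→5 fwd↓5
  step 5 · PE1,2: acc=63; fwd→4 fwd↓2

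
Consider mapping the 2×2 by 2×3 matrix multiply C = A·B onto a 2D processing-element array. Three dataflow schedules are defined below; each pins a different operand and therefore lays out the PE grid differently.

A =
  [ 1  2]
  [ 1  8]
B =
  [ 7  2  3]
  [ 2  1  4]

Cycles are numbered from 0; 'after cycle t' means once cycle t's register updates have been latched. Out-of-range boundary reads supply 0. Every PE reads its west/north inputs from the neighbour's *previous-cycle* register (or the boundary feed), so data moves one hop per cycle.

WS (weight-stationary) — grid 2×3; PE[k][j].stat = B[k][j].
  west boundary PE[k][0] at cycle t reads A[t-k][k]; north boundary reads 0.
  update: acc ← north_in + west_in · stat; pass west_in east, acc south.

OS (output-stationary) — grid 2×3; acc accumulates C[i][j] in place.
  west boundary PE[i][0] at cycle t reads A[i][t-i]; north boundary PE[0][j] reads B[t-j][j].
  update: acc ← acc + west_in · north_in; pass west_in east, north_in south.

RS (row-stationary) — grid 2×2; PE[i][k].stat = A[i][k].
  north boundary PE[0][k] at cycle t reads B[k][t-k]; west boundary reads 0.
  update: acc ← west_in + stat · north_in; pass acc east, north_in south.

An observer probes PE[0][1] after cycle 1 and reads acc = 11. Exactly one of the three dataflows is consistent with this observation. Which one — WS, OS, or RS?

Under WS (2×3), PE[0][1]:
  [0] (0,1) acc=0 (h:0 v:0)
  [1] (0,1) acc=2 (h:1 v:2)
Under OS (2×3), PE[0][1]:
  [0] (0,1) acc=0 (h:0 v:0)
  [1] (0,1) acc=2 (h:1 v:2)
Under RS (2×2), PE[0][1]:
  [0] (0,1) acc=0 (h:0 v:0)
  [1] (0,1) acc=11 (h:11 v:2)

dataflow = RS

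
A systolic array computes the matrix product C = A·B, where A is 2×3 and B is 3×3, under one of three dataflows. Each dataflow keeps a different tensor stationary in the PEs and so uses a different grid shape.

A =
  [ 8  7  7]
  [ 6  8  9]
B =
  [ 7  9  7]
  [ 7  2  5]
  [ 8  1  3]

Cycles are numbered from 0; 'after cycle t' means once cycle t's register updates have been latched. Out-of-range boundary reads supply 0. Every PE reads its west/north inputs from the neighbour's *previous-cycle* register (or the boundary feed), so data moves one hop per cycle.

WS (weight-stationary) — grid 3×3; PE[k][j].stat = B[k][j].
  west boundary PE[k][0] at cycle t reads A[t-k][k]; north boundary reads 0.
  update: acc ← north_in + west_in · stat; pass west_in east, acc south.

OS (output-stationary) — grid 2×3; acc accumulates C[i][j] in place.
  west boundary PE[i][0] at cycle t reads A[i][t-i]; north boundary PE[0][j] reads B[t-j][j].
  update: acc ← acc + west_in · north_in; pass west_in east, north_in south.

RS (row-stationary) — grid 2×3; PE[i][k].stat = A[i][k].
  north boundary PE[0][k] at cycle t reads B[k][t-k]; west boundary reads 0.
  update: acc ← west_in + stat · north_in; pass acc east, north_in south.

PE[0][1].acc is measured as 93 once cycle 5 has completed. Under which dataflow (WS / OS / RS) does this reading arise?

dataflow = OS

WS (3×3 grid), PE[0][1]:
  0: (0,1).acc=0  regs=<0,0>
  1: (0,1).acc=72  regs=<8,72>
  2: (0,1).acc=54  regs=<6,54>
  3: (0,1).acc=0  regs=<0,0>
  4: (0,1).acc=0  regs=<0,0>
  5: (0,1).acc=0  regs=<0,0>
OS (2×3 grid), PE[0][1]:
  0: (0,1).acc=0  regs=<0,0>
  1: (0,1).acc=72  regs=<8,9>
  2: (0,1).acc=86  regs=<7,2>
  3: (0,1).acc=93  regs=<7,1>
  4: (0,1).acc=93  regs=<0,0>
  5: (0,1).acc=93  regs=<0,0>
RS (2×3 grid), PE[0][1]:
  0: (0,1).acc=0  regs=<0,0>
  1: (0,1).acc=105  regs=<105,7>
  2: (0,1).acc=86  regs=<86,2>
  3: (0,1).acc=91  regs=<91,5>
  4: (0,1).acc=0  regs=<0,0>
  5: (0,1).acc=0  regs=<0,0>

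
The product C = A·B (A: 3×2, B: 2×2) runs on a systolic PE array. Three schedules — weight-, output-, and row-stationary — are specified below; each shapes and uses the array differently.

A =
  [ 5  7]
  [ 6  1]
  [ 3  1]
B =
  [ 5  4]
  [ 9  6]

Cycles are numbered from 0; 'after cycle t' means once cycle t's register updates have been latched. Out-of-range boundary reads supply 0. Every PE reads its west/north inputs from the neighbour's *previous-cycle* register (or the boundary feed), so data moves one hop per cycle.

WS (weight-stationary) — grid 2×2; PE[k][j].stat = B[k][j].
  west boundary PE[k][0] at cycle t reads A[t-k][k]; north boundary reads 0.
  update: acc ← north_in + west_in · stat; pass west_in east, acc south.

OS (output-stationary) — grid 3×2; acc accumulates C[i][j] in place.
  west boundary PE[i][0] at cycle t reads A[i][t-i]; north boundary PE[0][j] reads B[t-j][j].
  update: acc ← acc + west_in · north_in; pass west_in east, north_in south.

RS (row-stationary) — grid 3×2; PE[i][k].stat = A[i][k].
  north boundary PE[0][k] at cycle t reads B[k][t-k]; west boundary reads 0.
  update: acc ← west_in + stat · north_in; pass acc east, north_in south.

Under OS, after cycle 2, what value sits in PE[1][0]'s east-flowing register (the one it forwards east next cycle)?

OS on a 3×2 grid — tracing PE[1][0] and its feeders:
  after 0 — PE[0][0] acc=25, pass-E 5, pass-S 5
  after 0 — PE[1][0] acc=0, pass-E 0, pass-S 0
  after 1 — PE[0][0] acc=88, pass-E 7, pass-S 9
  after 1 — PE[1][0] acc=30, pass-E 6, pass-S 5
  after 2 — PE[0][0] acc=88, pass-E 0, pass-S 0
  after 2 — PE[1][0] acc=39, pass-E 1, pass-S 9

register = 1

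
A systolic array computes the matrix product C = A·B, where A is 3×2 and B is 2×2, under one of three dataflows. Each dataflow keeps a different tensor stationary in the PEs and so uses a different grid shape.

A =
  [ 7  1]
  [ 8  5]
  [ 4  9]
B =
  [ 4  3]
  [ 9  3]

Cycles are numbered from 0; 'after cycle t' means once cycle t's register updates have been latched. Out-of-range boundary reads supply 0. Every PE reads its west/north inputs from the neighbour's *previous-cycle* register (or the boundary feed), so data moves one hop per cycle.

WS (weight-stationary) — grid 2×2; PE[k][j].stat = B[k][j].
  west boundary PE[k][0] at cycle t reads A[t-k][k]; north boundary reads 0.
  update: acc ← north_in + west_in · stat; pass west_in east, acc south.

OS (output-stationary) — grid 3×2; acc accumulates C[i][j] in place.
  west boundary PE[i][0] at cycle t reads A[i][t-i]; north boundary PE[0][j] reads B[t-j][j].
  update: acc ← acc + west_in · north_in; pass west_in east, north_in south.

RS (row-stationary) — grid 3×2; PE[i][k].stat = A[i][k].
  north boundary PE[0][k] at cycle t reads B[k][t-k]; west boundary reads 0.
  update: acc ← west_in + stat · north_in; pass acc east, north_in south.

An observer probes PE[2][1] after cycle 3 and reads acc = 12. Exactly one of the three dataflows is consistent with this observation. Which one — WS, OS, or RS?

— WS: 2×2 array has no PE[2][1].
OS (3×2 grid), PE[2][1]:
  c0 r2c1: 0 / 0 / 0
  c1 r2c1: 0 / 0 / 0
  c2 r2c1: 0 / 0 / 0
  c3 r2c1: 12 / 4 / 3
RS (3×2 grid), PE[2][1]:
  c0 r2c1: 0 / 0 / 0
  c1 r2c1: 0 / 0 / 0
  c2 r2c1: 0 / 0 / 0
  c3 r2c1: 97 / 97 / 9

dataflow = OS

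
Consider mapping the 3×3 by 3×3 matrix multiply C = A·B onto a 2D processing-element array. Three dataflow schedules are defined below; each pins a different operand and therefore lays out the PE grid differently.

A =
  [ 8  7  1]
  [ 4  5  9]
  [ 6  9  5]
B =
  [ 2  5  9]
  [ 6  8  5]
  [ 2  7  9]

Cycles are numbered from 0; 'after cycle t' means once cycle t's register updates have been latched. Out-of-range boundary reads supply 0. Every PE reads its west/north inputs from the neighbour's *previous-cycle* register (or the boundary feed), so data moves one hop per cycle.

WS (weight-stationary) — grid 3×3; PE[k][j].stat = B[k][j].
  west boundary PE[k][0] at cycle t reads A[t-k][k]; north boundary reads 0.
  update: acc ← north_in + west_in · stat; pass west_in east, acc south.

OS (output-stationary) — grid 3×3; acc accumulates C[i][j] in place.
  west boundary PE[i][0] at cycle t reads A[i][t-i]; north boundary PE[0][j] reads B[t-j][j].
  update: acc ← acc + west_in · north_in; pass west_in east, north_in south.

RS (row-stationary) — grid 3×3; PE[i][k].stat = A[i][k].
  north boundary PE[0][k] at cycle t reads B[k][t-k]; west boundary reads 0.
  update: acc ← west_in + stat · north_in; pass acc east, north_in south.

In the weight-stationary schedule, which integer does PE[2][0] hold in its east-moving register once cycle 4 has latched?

register = 5

Tracing WS — 3×3 array, target PE[2][0]:
  0: (1,0).acc=0  regs=<0,0>
  0: (2,0).acc=0  regs=<0,0>
  1: (1,0).acc=58  regs=<7,58>
  1: (2,0).acc=0  regs=<0,0>
  2: (1,0).acc=38  regs=<5,38>
  2: (2,0).acc=60  regs=<1,60>
  3: (1,0).acc=66  regs=<9,66>
  3: (2,0).acc=56  regs=<9,56>
  4: (1,0).acc=0  regs=<0,0>
  4: (2,0).acc=76  regs=<5,76>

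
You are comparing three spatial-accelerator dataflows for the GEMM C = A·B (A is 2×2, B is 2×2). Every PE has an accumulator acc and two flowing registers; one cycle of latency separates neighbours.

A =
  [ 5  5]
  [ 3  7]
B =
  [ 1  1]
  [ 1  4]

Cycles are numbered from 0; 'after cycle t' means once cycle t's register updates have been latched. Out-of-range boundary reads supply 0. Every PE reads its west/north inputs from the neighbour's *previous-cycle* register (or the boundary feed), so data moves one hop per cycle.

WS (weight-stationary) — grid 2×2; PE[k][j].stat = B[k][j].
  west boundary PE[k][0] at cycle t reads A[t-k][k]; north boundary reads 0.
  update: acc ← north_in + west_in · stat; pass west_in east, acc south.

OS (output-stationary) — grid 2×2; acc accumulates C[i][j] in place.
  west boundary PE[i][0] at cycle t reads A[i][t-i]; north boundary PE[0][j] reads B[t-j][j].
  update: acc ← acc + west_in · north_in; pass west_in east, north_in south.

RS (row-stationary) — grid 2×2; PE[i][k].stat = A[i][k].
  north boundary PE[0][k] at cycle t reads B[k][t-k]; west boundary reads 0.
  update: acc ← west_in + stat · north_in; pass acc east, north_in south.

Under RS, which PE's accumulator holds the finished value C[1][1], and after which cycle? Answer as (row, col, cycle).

(row, col, cycle) = (1, 1, 3)

Under RS, C[1][1] lands at PE[1][1]:
  t=0 PE[1][1]: acc=0 h=0 v=0
  t=1 PE[1][1]: acc=0 h=0 v=0
  t=2 PE[1][1]: acc=10 h=10 v=1
  t=3 PE[1][1]: acc=31 h=31 v=4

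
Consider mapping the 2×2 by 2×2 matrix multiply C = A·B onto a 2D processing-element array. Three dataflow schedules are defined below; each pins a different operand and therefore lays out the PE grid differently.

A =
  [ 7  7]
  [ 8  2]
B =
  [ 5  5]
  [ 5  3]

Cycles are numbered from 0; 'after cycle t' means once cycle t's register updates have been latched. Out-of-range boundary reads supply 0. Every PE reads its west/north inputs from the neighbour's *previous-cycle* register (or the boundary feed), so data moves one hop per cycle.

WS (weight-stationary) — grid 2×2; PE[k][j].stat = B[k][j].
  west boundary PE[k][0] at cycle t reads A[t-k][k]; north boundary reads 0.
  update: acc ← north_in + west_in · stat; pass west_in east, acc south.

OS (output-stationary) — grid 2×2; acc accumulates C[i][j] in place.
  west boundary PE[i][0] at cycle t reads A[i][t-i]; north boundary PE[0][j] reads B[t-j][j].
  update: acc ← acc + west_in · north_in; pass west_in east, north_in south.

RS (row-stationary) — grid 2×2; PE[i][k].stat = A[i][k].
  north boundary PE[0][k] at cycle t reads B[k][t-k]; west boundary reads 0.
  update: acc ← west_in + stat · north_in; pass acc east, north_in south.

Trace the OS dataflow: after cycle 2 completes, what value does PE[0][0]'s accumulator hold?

OS on a 2×2 grid — tracing PE[0][0] and its feeders:
  @0  [0,0]  acc 35  |  →7  ↓5
  @1  [0,0]  acc 70  |  →7  ↓5
  @2  [0,0]  acc 70  |  →0  ↓0

PE[0][0].acc = 70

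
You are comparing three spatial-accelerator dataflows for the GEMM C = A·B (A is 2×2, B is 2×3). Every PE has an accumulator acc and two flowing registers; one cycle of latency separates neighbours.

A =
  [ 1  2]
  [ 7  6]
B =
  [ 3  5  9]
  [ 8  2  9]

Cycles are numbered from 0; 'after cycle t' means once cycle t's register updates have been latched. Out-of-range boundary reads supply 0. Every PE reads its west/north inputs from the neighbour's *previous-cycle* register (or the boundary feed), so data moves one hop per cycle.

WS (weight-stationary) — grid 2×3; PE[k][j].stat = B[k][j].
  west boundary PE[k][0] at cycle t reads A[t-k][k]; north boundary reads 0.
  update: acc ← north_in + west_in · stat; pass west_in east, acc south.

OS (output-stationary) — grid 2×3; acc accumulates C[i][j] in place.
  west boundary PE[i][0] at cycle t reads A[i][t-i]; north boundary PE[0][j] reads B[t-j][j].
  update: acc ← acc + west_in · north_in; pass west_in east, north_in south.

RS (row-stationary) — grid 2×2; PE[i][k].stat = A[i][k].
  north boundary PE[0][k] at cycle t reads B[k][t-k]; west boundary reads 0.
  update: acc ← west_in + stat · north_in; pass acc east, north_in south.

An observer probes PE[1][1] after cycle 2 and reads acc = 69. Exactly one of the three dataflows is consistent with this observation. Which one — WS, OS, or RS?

— WS: 2×3; PE[1][1] trace:
  c0 r1c1: 0 / 0 / 0
  c1 r1c1: 0 / 0 / 0
  c2 r1c1: 9 / 2 / 9
— OS: 2×3; PE[1][1] trace:
  c0 r1c1: 0 / 0 / 0
  c1 r1c1: 0 / 0 / 0
  c2 r1c1: 35 / 7 / 5
— RS: 2×2; PE[1][1] trace:
  c0 r1c1: 0 / 0 / 0
  c1 r1c1: 0 / 0 / 0
  c2 r1c1: 69 / 69 / 8

dataflow = RS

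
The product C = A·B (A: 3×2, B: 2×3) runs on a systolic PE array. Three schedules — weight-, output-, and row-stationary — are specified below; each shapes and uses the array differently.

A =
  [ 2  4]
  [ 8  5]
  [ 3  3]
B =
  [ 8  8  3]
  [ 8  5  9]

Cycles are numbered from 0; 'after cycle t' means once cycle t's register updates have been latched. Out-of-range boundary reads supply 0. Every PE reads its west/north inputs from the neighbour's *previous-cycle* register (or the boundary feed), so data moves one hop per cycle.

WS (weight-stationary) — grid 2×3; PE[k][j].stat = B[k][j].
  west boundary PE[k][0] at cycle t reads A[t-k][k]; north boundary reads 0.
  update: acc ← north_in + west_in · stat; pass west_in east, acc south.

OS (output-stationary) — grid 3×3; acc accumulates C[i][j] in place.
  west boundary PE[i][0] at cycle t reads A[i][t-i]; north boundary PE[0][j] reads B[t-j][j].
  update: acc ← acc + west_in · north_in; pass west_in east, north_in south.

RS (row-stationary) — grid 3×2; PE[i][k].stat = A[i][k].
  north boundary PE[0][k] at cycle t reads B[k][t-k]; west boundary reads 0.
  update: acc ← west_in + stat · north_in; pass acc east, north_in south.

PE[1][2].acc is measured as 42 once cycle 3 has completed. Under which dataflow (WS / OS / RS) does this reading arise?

dataflow = WS

Under WS (2×3), PE[1][2]:
  0: (1,2).acc=0  regs=<0,0>
  1: (1,2).acc=0  regs=<0,0>
  2: (1,2).acc=0  regs=<0,0>
  3: (1,2).acc=42  regs=<4,42>
Under OS (3×3), PE[1][2]:
  0: (1,2).acc=0  regs=<0,0>
  1: (1,2).acc=0  regs=<0,0>
  2: (1,2).acc=0  regs=<0,0>
  3: (1,2).acc=24  regs=<8,3>
RS (3×2): PE[1][2] does not exist.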